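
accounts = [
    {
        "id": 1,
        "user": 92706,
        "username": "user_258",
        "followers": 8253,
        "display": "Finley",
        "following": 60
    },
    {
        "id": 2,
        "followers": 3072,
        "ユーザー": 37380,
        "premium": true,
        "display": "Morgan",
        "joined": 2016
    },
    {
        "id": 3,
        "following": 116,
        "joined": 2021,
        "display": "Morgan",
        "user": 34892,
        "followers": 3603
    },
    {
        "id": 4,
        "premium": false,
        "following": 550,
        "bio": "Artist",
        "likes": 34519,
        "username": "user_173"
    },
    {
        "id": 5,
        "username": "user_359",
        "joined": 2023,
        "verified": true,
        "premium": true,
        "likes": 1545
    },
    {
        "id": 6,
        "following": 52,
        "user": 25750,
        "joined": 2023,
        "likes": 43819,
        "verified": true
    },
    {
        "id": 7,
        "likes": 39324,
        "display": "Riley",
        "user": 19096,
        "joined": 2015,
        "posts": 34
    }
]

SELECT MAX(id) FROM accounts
7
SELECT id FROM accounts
[1, 2, 3, 4, 5, 6, 7]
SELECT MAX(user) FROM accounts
92706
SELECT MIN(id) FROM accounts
1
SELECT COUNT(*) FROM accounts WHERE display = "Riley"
1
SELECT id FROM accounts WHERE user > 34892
[1]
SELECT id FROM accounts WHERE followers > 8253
[]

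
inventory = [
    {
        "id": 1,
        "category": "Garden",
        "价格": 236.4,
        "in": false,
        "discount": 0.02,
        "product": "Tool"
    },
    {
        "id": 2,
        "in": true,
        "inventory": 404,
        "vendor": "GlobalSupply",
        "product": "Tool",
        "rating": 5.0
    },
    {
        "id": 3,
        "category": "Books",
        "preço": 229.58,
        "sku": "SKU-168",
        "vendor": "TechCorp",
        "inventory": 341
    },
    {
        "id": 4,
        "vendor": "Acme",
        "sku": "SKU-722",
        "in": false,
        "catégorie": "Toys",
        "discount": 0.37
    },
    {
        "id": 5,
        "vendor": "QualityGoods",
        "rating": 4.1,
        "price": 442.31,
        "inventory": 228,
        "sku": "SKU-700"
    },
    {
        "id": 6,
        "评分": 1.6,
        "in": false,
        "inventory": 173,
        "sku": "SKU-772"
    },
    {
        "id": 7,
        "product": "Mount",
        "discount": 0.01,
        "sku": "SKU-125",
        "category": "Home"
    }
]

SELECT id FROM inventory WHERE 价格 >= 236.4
[1]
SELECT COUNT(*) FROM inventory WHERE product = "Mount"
1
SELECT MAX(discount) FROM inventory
0.37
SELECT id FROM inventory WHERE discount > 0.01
[1, 4]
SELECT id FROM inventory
[1, 2, 3, 4, 5, 6, 7]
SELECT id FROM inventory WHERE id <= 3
[1, 2, 3]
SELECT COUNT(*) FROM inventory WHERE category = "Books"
1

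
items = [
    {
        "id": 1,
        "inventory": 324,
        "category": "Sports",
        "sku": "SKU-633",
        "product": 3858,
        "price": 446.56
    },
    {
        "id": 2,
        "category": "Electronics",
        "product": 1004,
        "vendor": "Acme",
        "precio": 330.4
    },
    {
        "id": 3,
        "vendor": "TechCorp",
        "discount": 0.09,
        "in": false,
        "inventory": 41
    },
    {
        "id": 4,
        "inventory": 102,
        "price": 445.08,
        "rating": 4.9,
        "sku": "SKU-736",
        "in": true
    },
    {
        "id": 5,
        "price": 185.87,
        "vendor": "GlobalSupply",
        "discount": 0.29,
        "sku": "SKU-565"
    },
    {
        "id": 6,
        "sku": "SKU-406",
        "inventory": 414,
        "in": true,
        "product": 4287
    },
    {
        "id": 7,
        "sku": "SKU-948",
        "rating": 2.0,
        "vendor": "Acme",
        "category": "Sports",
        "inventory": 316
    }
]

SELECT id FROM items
[1, 2, 3, 4, 5, 6, 7]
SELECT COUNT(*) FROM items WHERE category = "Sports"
2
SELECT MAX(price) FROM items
446.56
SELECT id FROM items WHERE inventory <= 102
[3, 4]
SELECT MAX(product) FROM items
4287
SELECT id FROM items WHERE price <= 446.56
[1, 4, 5]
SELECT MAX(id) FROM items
7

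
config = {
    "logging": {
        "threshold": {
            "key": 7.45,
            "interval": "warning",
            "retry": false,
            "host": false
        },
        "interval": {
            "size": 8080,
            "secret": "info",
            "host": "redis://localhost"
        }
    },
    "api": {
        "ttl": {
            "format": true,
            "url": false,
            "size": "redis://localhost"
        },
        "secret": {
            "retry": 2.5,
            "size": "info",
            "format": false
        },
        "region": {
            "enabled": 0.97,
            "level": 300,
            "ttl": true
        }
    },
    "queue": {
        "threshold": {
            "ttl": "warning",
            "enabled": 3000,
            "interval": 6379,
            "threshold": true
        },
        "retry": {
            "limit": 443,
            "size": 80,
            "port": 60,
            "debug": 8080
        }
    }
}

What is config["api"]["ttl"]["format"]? True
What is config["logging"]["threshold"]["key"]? 7.45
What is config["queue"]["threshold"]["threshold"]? True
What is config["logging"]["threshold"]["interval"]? "warning"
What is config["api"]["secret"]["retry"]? 2.5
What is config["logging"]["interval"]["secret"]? "info"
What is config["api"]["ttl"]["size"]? "redis://localhost"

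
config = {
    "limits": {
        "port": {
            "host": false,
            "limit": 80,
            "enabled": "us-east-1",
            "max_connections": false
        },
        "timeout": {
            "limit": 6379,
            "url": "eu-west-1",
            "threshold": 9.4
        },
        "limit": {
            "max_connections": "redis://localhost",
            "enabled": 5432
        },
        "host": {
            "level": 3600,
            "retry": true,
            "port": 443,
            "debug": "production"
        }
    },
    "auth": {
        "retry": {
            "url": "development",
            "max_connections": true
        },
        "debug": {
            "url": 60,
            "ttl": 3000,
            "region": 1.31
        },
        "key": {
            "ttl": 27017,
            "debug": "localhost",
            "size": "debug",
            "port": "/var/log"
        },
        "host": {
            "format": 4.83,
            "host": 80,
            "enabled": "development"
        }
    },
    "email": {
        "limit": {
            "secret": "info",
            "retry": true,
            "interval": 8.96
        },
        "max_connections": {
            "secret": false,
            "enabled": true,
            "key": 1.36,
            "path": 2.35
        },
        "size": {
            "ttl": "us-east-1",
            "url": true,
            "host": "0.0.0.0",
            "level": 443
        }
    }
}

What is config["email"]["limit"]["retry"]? True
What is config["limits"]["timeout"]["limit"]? 6379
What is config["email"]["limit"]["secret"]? "info"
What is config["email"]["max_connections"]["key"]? 1.36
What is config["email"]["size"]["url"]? True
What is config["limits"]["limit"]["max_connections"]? "redis://localhost"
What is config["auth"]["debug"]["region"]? 1.31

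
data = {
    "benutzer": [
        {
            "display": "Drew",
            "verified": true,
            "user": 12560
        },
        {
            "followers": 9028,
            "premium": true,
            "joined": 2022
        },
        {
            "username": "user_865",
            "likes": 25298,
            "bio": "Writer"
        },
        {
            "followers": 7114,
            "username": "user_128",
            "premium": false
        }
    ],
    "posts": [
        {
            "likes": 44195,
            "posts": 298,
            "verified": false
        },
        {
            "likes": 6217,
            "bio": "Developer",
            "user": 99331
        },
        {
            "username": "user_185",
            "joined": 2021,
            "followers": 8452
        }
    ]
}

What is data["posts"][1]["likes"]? 6217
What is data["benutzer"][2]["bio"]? "Writer"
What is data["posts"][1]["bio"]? "Developer"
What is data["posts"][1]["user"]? 99331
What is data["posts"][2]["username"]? "user_185"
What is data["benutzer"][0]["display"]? "Drew"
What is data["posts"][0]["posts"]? 298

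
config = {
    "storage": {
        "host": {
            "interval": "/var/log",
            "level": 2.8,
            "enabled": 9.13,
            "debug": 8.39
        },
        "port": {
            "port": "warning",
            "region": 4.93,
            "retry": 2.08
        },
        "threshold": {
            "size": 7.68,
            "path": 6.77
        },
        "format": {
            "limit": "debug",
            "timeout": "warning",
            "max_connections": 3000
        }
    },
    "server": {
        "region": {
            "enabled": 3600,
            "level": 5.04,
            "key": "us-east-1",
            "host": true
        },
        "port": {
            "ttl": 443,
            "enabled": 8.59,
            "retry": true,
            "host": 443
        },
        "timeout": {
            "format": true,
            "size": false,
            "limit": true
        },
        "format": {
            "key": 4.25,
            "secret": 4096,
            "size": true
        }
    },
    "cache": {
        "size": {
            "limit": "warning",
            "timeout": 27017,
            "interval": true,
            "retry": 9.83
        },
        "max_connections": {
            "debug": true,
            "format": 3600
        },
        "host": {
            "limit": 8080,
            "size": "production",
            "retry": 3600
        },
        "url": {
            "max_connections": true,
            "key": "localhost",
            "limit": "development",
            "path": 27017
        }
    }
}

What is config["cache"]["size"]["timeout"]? 27017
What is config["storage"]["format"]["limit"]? "debug"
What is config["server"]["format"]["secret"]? 4096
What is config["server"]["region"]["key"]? "us-east-1"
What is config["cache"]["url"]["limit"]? "development"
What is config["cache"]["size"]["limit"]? "warning"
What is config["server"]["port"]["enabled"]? 8.59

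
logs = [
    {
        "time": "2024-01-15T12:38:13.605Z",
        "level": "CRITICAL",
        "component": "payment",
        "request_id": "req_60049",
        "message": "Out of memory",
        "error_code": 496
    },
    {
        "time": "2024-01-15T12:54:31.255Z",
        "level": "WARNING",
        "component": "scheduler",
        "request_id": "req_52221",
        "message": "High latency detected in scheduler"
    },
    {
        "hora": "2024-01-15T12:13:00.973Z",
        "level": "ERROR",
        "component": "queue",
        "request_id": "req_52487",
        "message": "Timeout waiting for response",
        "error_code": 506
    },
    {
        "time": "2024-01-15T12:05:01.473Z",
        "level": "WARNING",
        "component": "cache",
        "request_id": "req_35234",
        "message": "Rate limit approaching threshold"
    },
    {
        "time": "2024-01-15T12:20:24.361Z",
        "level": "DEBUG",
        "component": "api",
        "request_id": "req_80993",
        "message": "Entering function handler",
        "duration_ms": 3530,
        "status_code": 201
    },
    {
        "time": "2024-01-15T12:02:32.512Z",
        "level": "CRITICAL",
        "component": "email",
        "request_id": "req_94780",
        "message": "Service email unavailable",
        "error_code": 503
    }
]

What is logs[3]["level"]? "WARNING"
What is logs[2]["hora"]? "2024-01-15T12:13:00.973Z"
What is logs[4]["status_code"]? 201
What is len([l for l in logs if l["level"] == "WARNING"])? 2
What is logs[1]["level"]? "WARNING"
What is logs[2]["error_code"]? 506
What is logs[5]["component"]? "email"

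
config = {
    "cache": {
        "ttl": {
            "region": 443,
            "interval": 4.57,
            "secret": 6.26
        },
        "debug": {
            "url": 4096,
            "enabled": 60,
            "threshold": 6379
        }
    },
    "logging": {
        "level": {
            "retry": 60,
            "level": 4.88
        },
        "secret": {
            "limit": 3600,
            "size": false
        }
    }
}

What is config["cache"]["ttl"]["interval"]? 4.57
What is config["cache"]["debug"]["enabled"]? 60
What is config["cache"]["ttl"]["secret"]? 6.26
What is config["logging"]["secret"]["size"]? False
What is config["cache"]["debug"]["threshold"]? 6379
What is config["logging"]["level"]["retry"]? 60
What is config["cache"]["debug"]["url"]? 4096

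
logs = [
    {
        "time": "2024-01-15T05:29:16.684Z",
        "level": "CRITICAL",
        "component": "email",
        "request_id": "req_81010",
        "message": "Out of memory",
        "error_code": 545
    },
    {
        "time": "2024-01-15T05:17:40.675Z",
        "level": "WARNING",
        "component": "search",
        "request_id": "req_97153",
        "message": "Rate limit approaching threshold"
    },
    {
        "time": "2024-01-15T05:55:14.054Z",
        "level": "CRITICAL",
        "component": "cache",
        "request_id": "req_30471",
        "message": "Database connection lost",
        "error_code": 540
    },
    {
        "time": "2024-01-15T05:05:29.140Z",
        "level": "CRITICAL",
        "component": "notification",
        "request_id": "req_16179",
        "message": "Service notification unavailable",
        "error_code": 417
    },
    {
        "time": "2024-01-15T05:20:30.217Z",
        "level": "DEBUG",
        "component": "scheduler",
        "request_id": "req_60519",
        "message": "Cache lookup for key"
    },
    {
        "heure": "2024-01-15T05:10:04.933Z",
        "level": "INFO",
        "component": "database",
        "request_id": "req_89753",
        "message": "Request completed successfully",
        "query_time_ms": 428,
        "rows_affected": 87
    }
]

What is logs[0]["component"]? "email"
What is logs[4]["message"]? "Cache lookup for key"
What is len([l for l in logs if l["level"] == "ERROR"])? 0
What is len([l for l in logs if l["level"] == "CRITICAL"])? 3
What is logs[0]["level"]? "CRITICAL"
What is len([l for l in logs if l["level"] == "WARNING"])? 1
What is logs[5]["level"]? "INFO"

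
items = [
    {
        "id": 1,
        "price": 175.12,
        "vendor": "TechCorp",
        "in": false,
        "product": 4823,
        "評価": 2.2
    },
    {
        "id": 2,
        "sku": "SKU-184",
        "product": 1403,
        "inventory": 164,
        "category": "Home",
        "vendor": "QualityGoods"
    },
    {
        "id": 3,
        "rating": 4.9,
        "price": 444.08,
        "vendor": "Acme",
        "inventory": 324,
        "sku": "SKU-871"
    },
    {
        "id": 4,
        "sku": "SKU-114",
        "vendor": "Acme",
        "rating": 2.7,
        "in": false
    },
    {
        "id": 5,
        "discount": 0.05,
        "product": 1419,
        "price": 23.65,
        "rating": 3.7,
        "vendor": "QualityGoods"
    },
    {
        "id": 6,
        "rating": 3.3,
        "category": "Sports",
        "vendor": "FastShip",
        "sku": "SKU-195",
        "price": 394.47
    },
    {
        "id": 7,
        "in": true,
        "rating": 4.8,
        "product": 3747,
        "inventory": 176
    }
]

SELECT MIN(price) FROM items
23.65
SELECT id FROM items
[1, 2, 3, 4, 5, 6, 7]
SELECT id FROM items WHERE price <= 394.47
[1, 5, 6]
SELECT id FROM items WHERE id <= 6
[1, 2, 3, 4, 5, 6]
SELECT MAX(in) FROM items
True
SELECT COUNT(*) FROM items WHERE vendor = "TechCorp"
1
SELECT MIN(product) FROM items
1403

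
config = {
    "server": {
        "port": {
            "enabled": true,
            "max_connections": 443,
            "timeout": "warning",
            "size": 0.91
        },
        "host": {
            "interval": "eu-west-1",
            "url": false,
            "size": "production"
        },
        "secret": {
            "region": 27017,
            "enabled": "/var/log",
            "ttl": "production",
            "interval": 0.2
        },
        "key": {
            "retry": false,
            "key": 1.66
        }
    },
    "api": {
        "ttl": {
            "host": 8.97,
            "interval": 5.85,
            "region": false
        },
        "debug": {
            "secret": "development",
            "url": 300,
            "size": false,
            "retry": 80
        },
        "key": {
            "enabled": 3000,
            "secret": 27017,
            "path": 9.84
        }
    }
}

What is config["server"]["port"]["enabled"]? True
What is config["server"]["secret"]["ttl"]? "production"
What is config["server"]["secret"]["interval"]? 0.2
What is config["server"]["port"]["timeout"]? "warning"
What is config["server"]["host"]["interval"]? "eu-west-1"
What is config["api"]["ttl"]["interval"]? 5.85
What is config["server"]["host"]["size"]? "production"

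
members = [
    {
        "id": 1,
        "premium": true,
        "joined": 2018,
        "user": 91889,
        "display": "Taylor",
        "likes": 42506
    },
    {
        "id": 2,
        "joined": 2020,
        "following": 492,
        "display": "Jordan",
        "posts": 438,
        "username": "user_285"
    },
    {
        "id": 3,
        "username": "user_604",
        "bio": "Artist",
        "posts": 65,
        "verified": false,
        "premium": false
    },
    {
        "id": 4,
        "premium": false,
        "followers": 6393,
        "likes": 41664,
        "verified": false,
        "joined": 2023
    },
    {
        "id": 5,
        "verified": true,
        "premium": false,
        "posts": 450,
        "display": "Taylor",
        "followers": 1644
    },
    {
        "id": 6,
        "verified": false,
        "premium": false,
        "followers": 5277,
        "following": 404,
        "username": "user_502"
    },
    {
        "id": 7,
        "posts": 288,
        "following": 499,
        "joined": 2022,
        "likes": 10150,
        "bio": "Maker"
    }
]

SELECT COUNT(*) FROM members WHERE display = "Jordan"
1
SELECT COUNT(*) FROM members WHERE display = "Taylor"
2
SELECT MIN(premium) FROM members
False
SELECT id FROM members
[1, 2, 3, 4, 5, 6, 7]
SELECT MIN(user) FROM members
91889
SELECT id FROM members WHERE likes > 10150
[1, 4]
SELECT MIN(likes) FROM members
10150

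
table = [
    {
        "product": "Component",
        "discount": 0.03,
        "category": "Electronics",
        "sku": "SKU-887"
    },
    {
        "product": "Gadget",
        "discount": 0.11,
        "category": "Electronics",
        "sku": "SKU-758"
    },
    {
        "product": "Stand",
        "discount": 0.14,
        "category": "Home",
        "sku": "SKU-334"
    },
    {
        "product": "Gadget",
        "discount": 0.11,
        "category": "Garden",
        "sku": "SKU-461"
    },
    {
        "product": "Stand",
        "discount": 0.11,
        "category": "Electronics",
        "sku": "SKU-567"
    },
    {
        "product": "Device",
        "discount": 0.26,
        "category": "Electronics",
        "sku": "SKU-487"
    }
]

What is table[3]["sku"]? "SKU-461"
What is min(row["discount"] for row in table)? 0.03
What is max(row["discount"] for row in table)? 0.26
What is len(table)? 6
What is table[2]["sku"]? "SKU-334"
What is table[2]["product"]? "Stand"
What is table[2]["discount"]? 0.14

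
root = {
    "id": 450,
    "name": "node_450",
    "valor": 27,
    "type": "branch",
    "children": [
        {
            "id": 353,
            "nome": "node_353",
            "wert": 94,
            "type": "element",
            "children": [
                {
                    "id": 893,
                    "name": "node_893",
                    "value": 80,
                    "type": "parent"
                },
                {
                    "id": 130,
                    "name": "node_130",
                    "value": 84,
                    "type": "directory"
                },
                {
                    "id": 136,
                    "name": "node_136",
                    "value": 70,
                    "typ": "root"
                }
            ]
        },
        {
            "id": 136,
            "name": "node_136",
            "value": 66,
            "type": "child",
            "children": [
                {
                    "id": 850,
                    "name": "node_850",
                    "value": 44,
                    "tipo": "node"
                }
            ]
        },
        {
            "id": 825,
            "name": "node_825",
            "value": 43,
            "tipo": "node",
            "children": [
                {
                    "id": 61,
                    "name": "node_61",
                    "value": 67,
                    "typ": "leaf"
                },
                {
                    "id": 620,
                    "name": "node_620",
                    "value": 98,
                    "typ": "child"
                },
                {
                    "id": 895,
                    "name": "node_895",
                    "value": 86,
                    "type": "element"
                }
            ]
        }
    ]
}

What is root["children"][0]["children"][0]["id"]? 893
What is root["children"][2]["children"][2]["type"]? "element"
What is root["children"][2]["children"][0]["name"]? "node_61"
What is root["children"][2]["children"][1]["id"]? 620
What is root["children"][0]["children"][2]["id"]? 136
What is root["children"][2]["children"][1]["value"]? 98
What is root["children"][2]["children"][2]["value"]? 86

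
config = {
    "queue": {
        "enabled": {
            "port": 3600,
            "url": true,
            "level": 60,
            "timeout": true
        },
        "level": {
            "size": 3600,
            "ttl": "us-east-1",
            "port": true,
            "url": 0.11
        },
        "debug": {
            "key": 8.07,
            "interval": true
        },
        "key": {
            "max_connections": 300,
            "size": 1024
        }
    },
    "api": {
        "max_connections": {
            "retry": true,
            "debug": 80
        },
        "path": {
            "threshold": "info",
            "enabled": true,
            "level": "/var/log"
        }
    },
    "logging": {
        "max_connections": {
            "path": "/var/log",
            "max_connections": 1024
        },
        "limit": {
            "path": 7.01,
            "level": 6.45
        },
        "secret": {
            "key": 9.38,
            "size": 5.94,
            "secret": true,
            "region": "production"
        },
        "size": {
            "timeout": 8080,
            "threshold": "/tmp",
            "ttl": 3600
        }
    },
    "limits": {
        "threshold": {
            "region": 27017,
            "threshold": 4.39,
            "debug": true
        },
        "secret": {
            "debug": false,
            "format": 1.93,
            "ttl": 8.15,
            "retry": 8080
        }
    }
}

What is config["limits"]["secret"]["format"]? 1.93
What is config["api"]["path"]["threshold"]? "info"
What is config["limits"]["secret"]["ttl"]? 8.15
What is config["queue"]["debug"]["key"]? 8.07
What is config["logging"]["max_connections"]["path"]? "/var/log"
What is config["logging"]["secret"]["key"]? 9.38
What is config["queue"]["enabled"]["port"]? 3600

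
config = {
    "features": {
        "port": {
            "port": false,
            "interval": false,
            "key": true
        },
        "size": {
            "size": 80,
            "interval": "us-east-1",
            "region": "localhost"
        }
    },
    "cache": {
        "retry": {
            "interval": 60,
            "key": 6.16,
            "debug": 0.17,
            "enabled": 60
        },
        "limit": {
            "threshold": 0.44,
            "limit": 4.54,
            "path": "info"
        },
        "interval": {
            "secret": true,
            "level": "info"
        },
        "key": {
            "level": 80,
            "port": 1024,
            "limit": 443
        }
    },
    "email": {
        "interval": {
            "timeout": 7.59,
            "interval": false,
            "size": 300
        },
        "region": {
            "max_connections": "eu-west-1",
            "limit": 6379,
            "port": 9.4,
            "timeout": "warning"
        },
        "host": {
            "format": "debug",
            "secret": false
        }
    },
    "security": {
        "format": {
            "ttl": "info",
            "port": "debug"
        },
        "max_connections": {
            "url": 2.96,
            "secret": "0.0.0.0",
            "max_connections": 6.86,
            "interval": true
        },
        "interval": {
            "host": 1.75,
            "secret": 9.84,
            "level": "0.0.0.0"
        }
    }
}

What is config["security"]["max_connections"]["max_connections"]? 6.86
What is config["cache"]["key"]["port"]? 1024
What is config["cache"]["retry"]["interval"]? 60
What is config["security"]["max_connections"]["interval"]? True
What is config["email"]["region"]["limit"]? 6379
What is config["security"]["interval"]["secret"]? 9.84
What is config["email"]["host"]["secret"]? False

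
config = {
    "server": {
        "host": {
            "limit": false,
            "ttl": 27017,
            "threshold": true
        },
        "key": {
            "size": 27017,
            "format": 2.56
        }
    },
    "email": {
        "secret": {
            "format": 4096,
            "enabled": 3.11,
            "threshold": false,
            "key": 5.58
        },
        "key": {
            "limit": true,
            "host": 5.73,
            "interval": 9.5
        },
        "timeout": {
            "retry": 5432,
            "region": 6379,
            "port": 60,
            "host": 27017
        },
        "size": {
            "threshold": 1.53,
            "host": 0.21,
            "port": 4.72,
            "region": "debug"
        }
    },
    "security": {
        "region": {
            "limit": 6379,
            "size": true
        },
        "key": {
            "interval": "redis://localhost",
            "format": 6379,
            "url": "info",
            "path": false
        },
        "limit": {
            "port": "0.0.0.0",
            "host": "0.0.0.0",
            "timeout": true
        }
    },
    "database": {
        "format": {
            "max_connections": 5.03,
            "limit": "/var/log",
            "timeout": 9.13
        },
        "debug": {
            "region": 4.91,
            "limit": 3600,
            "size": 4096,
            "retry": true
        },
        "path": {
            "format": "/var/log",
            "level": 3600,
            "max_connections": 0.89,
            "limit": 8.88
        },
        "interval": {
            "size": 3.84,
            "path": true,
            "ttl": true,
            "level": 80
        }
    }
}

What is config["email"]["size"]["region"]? "debug"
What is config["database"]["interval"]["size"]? 3.84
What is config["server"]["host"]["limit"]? False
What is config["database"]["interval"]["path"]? True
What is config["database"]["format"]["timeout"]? 9.13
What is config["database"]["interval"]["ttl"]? True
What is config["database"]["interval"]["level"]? 80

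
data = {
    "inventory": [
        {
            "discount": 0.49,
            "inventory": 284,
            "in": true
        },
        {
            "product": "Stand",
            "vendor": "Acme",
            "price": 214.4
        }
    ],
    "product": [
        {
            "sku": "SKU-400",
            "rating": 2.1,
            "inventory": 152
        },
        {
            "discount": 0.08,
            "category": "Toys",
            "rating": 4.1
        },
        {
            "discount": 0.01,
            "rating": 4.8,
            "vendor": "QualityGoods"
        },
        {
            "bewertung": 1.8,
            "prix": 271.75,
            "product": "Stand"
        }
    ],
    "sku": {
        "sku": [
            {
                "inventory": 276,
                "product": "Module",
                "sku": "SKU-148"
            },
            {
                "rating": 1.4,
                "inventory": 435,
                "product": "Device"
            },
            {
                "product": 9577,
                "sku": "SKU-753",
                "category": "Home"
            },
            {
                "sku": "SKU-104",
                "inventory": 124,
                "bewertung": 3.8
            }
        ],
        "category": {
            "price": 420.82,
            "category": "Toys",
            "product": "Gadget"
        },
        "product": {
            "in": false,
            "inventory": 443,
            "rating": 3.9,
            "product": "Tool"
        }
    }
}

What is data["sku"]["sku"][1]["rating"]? 1.4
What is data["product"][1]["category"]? "Toys"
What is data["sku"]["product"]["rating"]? 3.9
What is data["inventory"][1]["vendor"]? "Acme"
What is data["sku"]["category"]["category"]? "Toys"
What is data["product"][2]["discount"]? 0.01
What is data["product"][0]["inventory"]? 152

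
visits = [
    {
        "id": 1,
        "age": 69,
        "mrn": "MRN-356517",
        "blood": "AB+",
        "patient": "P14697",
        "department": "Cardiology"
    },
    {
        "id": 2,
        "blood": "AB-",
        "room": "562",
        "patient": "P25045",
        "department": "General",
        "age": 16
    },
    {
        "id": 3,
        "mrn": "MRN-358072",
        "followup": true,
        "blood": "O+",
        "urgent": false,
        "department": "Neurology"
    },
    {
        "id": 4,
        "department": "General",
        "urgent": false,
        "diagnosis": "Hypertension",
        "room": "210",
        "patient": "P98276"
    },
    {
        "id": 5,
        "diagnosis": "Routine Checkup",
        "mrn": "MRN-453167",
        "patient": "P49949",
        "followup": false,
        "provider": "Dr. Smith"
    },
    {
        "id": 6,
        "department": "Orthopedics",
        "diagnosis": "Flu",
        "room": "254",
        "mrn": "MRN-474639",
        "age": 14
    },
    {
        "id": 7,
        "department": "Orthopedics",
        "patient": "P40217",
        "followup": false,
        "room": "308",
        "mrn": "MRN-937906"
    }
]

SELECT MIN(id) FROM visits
1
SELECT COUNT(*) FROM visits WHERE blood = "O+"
1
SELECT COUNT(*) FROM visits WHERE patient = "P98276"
1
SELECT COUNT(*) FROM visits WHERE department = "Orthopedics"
2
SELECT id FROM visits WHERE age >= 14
[1, 2, 6]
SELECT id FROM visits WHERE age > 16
[1]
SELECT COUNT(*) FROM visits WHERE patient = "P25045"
1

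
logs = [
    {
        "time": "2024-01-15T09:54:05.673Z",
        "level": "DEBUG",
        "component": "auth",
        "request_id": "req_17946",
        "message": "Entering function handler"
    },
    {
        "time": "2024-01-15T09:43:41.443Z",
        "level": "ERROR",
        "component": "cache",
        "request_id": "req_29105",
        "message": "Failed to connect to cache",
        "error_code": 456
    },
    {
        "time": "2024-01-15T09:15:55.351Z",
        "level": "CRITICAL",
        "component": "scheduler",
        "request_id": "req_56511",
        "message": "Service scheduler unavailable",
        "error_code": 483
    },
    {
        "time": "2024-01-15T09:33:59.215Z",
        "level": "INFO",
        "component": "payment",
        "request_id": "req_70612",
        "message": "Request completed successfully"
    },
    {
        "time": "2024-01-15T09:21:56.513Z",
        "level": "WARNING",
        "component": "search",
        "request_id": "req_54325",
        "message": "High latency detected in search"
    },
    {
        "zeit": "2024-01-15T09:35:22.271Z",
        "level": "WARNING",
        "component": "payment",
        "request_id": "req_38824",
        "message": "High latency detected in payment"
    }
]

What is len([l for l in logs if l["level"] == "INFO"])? 1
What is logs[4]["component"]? "search"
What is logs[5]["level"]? "WARNING"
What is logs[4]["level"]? "WARNING"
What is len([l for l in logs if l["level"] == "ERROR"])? 1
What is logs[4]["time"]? "2024-01-15T09:21:56.513Z"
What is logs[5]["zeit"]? "2024-01-15T09:35:22.271Z"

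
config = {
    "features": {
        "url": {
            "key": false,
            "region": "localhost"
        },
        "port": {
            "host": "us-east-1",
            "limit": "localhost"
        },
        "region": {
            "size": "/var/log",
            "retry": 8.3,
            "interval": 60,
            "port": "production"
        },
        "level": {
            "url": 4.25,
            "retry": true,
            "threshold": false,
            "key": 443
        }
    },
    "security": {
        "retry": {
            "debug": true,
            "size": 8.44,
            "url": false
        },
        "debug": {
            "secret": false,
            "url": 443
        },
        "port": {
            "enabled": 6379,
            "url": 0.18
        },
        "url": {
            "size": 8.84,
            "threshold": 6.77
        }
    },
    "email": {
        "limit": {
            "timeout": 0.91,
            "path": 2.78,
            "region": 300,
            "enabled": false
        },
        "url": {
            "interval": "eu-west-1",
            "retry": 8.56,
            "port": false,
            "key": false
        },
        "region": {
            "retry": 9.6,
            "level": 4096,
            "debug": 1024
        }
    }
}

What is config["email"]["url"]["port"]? False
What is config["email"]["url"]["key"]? False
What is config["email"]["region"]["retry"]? 9.6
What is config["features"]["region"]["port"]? "production"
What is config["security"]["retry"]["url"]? False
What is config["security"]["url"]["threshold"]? 6.77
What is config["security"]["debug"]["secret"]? False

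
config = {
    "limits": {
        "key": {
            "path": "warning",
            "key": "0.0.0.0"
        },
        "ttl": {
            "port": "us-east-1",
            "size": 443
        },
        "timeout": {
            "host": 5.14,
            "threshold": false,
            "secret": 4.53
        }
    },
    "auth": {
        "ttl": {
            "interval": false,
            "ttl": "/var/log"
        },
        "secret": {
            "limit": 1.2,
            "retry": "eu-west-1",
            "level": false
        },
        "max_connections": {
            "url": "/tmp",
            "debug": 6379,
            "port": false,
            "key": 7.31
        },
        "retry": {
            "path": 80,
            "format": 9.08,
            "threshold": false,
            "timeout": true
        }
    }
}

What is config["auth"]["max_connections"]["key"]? 7.31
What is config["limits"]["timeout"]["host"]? 5.14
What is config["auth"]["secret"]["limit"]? 1.2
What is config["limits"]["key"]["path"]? "warning"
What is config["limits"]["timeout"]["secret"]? 4.53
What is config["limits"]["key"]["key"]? "0.0.0.0"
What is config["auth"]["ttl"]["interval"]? False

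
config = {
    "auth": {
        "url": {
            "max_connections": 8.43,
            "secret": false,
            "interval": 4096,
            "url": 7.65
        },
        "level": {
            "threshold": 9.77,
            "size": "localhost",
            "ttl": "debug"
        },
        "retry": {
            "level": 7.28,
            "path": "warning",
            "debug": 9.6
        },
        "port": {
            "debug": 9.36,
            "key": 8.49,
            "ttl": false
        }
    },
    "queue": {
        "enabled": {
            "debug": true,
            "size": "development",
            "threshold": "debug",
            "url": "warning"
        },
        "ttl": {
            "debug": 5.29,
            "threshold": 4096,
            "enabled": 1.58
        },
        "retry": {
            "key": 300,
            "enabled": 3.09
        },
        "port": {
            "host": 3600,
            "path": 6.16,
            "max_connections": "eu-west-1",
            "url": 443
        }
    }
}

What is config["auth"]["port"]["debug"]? 9.36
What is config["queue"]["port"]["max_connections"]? "eu-west-1"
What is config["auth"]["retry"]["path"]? "warning"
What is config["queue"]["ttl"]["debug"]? 5.29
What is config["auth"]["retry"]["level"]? 7.28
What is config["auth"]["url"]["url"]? 7.65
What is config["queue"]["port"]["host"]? 3600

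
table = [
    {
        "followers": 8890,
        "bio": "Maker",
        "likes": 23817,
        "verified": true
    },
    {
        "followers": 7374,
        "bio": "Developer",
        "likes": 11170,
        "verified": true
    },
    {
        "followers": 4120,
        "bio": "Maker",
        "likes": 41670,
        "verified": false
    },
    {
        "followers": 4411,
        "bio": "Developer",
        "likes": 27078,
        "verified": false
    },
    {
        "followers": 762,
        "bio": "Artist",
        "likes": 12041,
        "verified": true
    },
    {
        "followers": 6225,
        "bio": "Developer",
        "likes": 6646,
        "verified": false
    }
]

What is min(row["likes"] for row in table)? 6646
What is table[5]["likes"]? 6646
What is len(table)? 6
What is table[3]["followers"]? 4411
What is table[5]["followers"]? 6225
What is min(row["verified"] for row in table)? False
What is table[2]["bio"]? "Maker"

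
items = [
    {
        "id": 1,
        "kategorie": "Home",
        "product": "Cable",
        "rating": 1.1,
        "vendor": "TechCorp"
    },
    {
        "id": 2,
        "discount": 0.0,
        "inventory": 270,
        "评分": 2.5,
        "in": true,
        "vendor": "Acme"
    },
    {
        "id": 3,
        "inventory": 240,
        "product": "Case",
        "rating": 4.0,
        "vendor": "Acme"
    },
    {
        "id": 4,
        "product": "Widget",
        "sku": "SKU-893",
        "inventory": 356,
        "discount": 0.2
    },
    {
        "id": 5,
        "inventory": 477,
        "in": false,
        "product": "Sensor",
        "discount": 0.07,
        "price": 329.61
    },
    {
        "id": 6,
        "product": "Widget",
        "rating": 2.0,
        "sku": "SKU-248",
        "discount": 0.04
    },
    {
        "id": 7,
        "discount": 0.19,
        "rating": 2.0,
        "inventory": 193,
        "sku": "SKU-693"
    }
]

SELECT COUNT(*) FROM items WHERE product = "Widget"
2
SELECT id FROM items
[1, 2, 3, 4, 5, 6, 7]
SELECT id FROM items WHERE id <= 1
[1]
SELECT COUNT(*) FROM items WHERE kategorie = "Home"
1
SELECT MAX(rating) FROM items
4.0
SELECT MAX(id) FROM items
7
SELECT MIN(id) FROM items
1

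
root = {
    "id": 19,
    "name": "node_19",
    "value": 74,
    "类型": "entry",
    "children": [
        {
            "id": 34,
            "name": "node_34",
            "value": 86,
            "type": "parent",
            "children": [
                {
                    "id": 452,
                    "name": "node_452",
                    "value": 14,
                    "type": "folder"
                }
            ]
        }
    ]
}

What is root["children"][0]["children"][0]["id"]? 452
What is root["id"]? 19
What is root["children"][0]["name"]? "node_34"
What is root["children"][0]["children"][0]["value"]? 14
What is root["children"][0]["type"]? "parent"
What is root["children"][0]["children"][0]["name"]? "node_452"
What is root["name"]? "node_19"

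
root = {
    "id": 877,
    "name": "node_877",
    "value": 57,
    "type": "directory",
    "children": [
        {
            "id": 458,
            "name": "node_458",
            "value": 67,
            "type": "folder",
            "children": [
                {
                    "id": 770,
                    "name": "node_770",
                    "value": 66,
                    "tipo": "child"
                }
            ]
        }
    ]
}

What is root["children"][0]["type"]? "folder"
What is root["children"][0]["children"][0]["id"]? 770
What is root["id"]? 877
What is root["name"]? "node_877"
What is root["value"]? 57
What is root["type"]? "directory"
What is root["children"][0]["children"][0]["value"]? 66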